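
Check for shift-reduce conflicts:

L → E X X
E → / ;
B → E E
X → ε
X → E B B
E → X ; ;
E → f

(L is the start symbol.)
Augment with L' → L and build the canonical LR(0) collection (I0 = CLOSURE({[L' → . L]}), then GOTO on every symbol after a dot until no new states appear). It has 16 states:
  I0: { [E → . / ;], [E → . X ; ;], [E → . f], [L → . E X X], [L' → . L], [X → . E B B], [X → .] }  — shift, reduce
  I1: { [E → / . ;] }  — shift
  I2: { [B → . E E], [E → . / ;], [E → . X ; ;], [E → . f], [L → E . X X], [X → . E B B], [X → .], [X → E . B B] }  — shift, reduce
  I3: { [L' → L .] }  — accept
  I4: { [E → X . ; ;] }  — shift
  I5: { [E → f .] }  — reduce
  I6: { [E → X ; . ;] }  — shift
  I7: { [E → X ; ; .] }  — reduce
  I8: { [B → . E E], [E → . / ;], [E → . X ; ;], [E → . f], [X → . E B B], [X → .], [X → E B . B] }  — shift, reduce
  I9: { [B → . E E], [B → E . E], [E → . / ;], [E → . X ; ;], [E → . f], [X → . E B B], [X → .], [X → E . B B] }  — shift, reduce
  I10: { [E → . / ;], [E → . X ; ;], [E → . f], [E → X . ; ;], [L → E X . X], [X → . E B B], [X → .] }  — shift, reduce
  I11: { [B → . E E], [E → . / ;], [E → . X ; ;], [E → . f], [X → . E B B], [X → .], [X → E . B B] }  — shift, reduce
  I12: { [E → X . ; ;], [L → E X X .] }  — shift, reduce
  I13: { [B → . E E], [B → E . E], [B → E E .], [E → . / ;], [E → . X ; ;], [E → . f], [X → . E B B], [X → .], [X → E . B B] }  — shift, 2 reduces
  I14: { [X → E B B .] }  — reduce
  I15: { [E → / ; .] }  — reduce

I0 contains reduce item [X → .] and shift items [E → . / ;], [E → . f] — shift-reduce conflict.
I2 contains reduce item [X → .] and shift items [E → . / ;], [E → . f] — shift-reduce conflict.
I8 contains reduce item [X → .] and shift items [E → . / ;], [E → . f] — shift-reduce conflict.
I9 contains reduce item [X → .] and shift items [E → . / ;], [E → . f] — shift-reduce conflict.
I10 contains reduce item [X → .] and shift items [E → . / ;], [E → X . ; ;], [E → . f] — shift-reduce conflict.
I11 contains reduce item [X → .] and shift items [E → . / ;], [E → . f] — shift-reduce conflict.
I12 contains reduce item [L → E X X .] and shift item [E → X . ; ;] — shift-reduce conflict.
I13 contains reduce items [B → E E .], [X → .] and shift items [E → . / ;], [E → . f] — shift-reduce conflict.

Answer: Yes — I0: [X → .] vs [E → . / ;]; I2: [X → .] vs [E → . / ;]; I8: [X → .] vs [E → . / ;]; I9: [X → .] vs [E → . / ;]; I10: [X → .] vs [E → . / ;]; I11: [X → .] vs [E → . / ;]; I12: [L → E X X .] vs [E → X . ; ;]; I13: [B → E E .] vs [E → . / ;]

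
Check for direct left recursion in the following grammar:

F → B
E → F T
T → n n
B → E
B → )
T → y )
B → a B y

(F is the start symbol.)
Direct left recursion occurs when N → N α for some non-terminal N (the right-hand side begins with the left-hand side itself).

F → B: starts with B
E → F T: starts with F
T → n n: starts with n
B → E: starts with E
B → ): starts with ')'
T → y ): starts with y
B → a B y: starts with a

No direct left recursion found.

Answer: No direct left recursion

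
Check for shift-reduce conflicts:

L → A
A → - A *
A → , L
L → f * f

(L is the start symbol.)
No shift-reduce conflicts

A shift-reduce conflict occurs when an LR(0) state has both:
  - a complete (reduce) item [A → α .] (dot at the end), and
  - a shift item [B → β . c γ] (dot before a terminal).

Augment with L' → L and build the canonical LR(0) collection (I0 = CLOSURE({[L' → . L]}), then GOTO on every symbol after a dot until no new states appear). It has 11 states:
  I0: { [A → . , L], [A → . - A *], [L → . A], [L → . f * f], [L' → . L] }  — shift
  I1: { [A → , . L], [A → . , L], [A → . - A *], [L → . A], [L → . f * f] }  — shift
  I2: { [A → - . A *], [A → . , L], [A → . - A *] }  — shift
  I3: { [L → A .] }  — reduce
  I4: { [L' → L .] }  — accept
  I5: { [L → f . * f] }  — shift
  I6: { [L → f * . f] }  — shift
  I7: { [L → f * f .] }  — reduce
  I8: { [A → - A . *] }  — shift
  I9: { [A → - A * .] }  — reduce
  I10: { [A → , L .] }  — reduce

No state contains both a complete item and a shift item.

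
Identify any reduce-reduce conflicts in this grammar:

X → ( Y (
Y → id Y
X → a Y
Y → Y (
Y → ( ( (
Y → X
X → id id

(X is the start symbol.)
A reduce-reduce conflict occurs when an LR(0) state has two complete items [A → α .] and [B → β .] — both call for a reduction, and with no lookahead the parser cannot choose between them.

Augment with X' → X and build the canonical LR(0) collection (I0 = CLOSURE({[X' → . X]}), then GOTO on every symbol after a dot until no new states appear). It has 17 states:
  I0: { [X → . ( Y (], [X → . a Y], [X → . id id], [X' → . X] }  — shift
  I1: { [X → ( . Y (], [X → . ( Y (], [X → . a Y], [X → . id id], [Y → . ( ( (], [Y → . X], [Y → . Y (], [Y → . id Y] }  — shift
  I2: { [X' → X .] }  — accept
  I3: { [X → . ( Y (], [X → . a Y], [X → . id id], [X → a . Y], [Y → . ( ( (], [Y → . X], [Y → . Y (], [Y → . id Y] }  — shift
  I4: { [X → id . id] }  — shift
  I5: { [X → id id .] }  — reduce
  I6: { [X → ( . Y (], [X → . ( Y (], [X → . a Y], [X → . id id], [Y → ( . ( (], [Y → . ( ( (], [Y → . X], [Y → . Y (], [Y → . id Y] }  — shift
  I7: { [Y → X .] }  — reduce
  I8: { [X → a Y .], [Y → Y . (] }  — shift, reduce
  I9: { [X → . ( Y (], [X → . a Y], [X → . id id], [X → id . id], [Y → . ( ( (], [Y → . X], [Y → . Y (], [Y → . id Y], [Y → id . Y] }  — shift
  I10: { [Y → Y . (], [Y → id Y .] }  — shift, reduce
  I11: { [X → . ( Y (], [X → . a Y], [X → . id id], [X → id . id], [X → id id .], [Y → . ( ( (], [Y → . X], [Y → . Y (], [Y → . id Y], [Y → id . Y] }  — shift, reduce
  I12: { [Y → Y ( .] }  — reduce
  I13: { [X → ( . Y (], [X → . ( Y (], [X → . a Y], [X → . id id], [Y → ( ( . (], [Y → ( . ( (], [Y → . ( ( (], [Y → . X], [Y → . Y (], [Y → . id Y] }  — shift
  I14: { [X → ( Y . (], [Y → Y . (] }  — shift
  I15: { [X → ( Y ( .], [Y → Y ( .] }  — 2 reduces
  I16: { [X → ( . Y (], [X → . ( Y (], [X → . a Y], [X → . id id], [Y → ( ( ( .], [Y → ( ( . (], [Y → ( . ( (], [Y → . ( ( (], [Y → . X], [Y → . Y (], [Y → . id Y] }  — shift, reduce

I15 contains complete items [X → ( Y ( .], [Y → Y ( .] — reduce-reduce conflict.

Answer: Yes — I15: [X → ( Y ( .] vs [Y → Y ( .]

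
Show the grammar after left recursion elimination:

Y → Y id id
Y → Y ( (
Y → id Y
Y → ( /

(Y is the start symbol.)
Y → id Y Y'
Y → ( / Y'
Y' → id id Y'
Y' → ( ( Y'
Y' → ε

Y is directly left-recursive. The standard transformation for
  A → A α₁ | ... | A α_m | β₁ | ... | β_n
is
  A  → β₁ A' | ... | β_n A'
  A' → α₁ A' | ... | α_m A' | ε

Y → id Y becomes Y → id Y Y'
Y → ( / becomes Y → ( / Y'
Y → Y id id becomes Y' → id id Y'
Y → Y ( ( becomes Y' → ( ( Y'
Add Y' → ε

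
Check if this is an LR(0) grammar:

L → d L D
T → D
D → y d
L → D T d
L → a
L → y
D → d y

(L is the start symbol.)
Augment with L' → L and build the canonical LR(0) collection (I0 = CLOSURE({[L' → . L]}), then GOTO on every symbol after a dot until no new states appear). It has 16 states:
  I0: { [D → . d y], [D → . y d], [L → . D T d], [L → . a], [L → . d L D], [L → . y], [L' → . L] }  — shift
  I1: { [D → . d y], [D → . y d], [L → D . T d], [T → . D] }  — shift
  I2: { [L' → L .] }  — accept
  I3: { [L → a .] }  — reduce
  I4: { [D → . d y], [D → . y d], [D → d . y], [L → . D T d], [L → . a], [L → . d L D], [L → . y], [L → d . L D] }  — shift
  I5: { [D → y . d], [L → y .] }  — shift, reduce
  I6: { [D → y d .] }  — reduce
  I7: { [D → . d y], [D → . y d], [L → d L . D] }  — shift
  I8: { [D → d y .], [D → y . d], [L → y .] }  — shift, 2 reduces
  I9: { [L → d L D .] }  — reduce
  I10: { [D → d . y] }  — shift
  I11: { [D → y . d] }  — shift
  I12: { [D → d y .] }  — reduce
  I13: { [T → D .] }  — reduce
  I14: { [L → D T . d] }  — shift
  I15: { [L → D T d .] }  — reduce

Conflict in state I5:
  Shift-reduce conflict between [L → y .] and [D → y . d]
So the grammar is NOT LR(0).

Answer: No. Shift-reduce conflict between [L → y .] and [D → y . d]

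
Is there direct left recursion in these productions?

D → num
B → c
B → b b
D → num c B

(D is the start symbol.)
Direct left recursion occurs when N → N α for some non-terminal N (the right-hand side begins with the left-hand side itself).

D → num: starts with num
B → c: starts with c
B → b b: starts with b
D → num c B: starts with num

No direct left recursion found.

Answer: No direct left recursion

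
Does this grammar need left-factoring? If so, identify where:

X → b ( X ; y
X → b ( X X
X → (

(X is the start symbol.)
Left-factoring is needed when two productions for the same non-terminal
share a common prefix on the right-hand side.

Productions for X:
  X → b ( X ; y
  X → b ( X X
  X → (

Found common prefix 'b ( X' in productions for X

Answer: Yes, X has productions with common prefix 'b ( X'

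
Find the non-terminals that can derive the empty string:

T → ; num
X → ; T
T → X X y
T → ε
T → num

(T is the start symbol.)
A non-terminal is nullable if it can derive ε (the empty string): either it has an ε-production, or it has a production whose right-hand side consists entirely of nullable non-terminals.

ε-productions: T → ε
So T is immediately nullable.
No further non-terminal can be added: every production for the remaining non-terminals contains a terminal or a non-nullable non-terminal.
Nullable = { 'T' }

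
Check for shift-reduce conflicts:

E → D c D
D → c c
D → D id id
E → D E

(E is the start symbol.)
Yes — I9: [E → D c D .] vs [D → D . id id]; I10: [D → c c .] vs [D → c . c]

A shift-reduce conflict occurs when an LR(0) state has both:
  - a complete (reduce) item [A → α .] (dot at the end), and
  - a shift item [B → β . c γ] (dot before a terminal).

Augment with E' → E and build the canonical LR(0) collection (I0 = CLOSURE({[E' → . E]}), then GOTO on every symbol after a dot until no new states appear). It has 11 states:
  I0: { [D → . D id id], [D → . c c], [E → . D E], [E → . D c D], [E' → . E] }  — shift
  I1: { [D → . D id id], [D → . c c], [D → D . id id], [E → . D E], [E → . D c D], [E → D . E], [E → D . c D] }  — shift
  I2: { [E' → E .] }  — accept
  I3: { [D → c . c] }  — shift
  I4: { [D → c c .] }  — reduce
  I5: { [E → D E .] }  — reduce
  I6: { [D → . D id id], [D → . c c], [D → c . c], [E → D c . D] }  — shift
  I7: { [D → D id . id] }  — shift
  I8: { [D → D id id .] }  — reduce
  I9: { [D → D . id id], [E → D c D .] }  — shift, reduce
  I10: { [D → c . c], [D → c c .] }  — shift, reduce

I9 contains reduce item [E → D c D .] and shift item [D → D . id id] — shift-reduce conflict.
I10 contains reduce item [D → c c .] and shift item [D → c . c] — shift-reduce conflict.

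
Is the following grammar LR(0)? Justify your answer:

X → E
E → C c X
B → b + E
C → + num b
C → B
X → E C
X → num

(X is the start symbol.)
A grammar is LR(0) if no state in the canonical LR(0) collection has:
  - both a shift item (dot before a terminal) and a complete item (shift-reduce conflict), or
  - two or more complete items (reduce-reduce conflict; the accept item [X' → X .] counts as a complete item here).

Augment with X' → X and build the canonical LR(0) collection (I0 = CLOSURE({[X' → . X]}), then GOTO on every symbol after a dot until no new states appear). It has 15 states:
  I0: { [B → . b + E], [C → . + num b], [C → . B], [E → . C c X], [X → . E C], [X → . E], [X → . num], [X' → . X] }  — shift
  I1: { [C → + . num b] }  — shift
  I2: { [C → B .] }  — reduce
  I3: { [E → C . c X] }  — shift
  I4: { [B → . b + E], [C → . + num b], [C → . B], [X → E . C], [X → E .] }  — shift, reduce
  I5: { [X' → X .] }  — accept
  I6: { [B → b . + E] }  — shift
  I7: { [X → num .] }  — reduce
  I8: { [B → . b + E], [B → b + . E], [C → . + num b], [C → . B], [E → . C c X] }  — shift
  I9: { [B → b + E .] }  — reduce
  I10: { [X → E C .] }  — reduce
  I11: { [B → . b + E], [C → . + num b], [C → . B], [E → . C c X], [E → C c . X], [X → . E C], [X → . E], [X → . num] }  — shift
  I12: { [E → C c X .] }  — reduce
  I13: { [C → + num . b] }  — shift
  I14: { [C → + num b .] }  — reduce

Conflict in state I4:
  Shift-reduce conflict between [X → E .] and [B → . b + E]
So the grammar is NOT LR(0).

Answer: No. Shift-reduce conflict between [X → E .] and [B → . b + E]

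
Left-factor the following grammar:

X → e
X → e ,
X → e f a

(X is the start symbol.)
Left-factoring transforms A → αβ₁ | αβ₂ into A → αA' and A' → β₁ | β₂
(α is the longest common prefix among the alternatives). Repeat until
no nonterminal has two alternatives with a common prefix.

Round 1: X has alternatives sharing prefix 'e'. Introduce X': X → e X'
  Add: X' → ε
  Add: X' → ,
  Add: X' → f a

No remaining common prefixes — done.

Resulting grammar:
X → e X'
X' → ε
X' → ,
X' → f a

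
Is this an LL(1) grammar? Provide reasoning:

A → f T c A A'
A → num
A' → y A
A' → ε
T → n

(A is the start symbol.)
A grammar is LL(1) if for each non-terminal N with multiple productions, the predict sets of those productions are pairwise disjoint, where PREDICT(N → α) = (FIRST(α) \ {ε}) ∪ (FOLLOW(N) if α ⇒* ε).

Relevant sets:
  FOLLOW(A') = { $, 'y' }

For A:
  PREDICT(A → f T c A A') = { 'f' }
  PREDICT(A → num) = { 'num' }
For A':
  PREDICT(A' → y A) = { 'y' }
  PREDICT(A' → ε) = { $, 'y' }
T has a single production, so nothing to check there.

Conflict found: Predict set conflict for A': { 'y' }
The grammar is NOT LL(1).

Answer: No. Predict set conflict for A': { 'y' }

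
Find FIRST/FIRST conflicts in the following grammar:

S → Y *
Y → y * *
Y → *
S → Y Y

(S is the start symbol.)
FIRST sets of the non-terminals at (or reachable through a nullable prefix from) the front of some alternative:
  FIRST(Y) = { '*', 'y' }

Productions for S:
  S → Y *: FIRST = { '*', 'y' }
  S → Y Y: FIRST = { '*', 'y' }
Productions for Y:
  Y → y * *: FIRST = { 'y' }
  Y → *: FIRST = { '*' }

Conflict for S: S → Y * and S → Y Y
  Overlap: { '*', 'y' }

Answer: Yes. S → Y '*' / S → Y Y on { '*', 'y' }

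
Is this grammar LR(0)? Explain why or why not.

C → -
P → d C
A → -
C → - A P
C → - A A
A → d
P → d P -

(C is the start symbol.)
No. Shift-reduce conflict between [C → - .] and [A → . -]

A grammar is LR(0) if no state in the canonical LR(0) collection has:
  - both a shift item (dot before a terminal) and a complete item (shift-reduce conflict), or
  - two or more complete items (reduce-reduce conflict; the accept item [C' → C .] counts as a complete item here).

Augment with C' → C and build the canonical LR(0) collection (I0 = CLOSURE({[C' → . C]}), then GOTO on every symbol after a dot until no new states appear). It has 13 states:
  I0: { [C → . - A A], [C → . - A P], [C → . -], [C' → . C] }  — shift
  I1: { [A → . -], [A → . d], [C → - . A A], [C → - . A P], [C → - .] }  — shift, reduce
  I2: { [C' → C .] }  — accept
  I3: { [A → - .] }  — reduce
  I4: { [A → . -], [A → . d], [C → - A . A], [C → - A . P], [P → . d C], [P → . d P -] }  — shift
  I5: { [A → d .] }  — reduce
  I6: { [C → - A A .] }  — reduce
  I7: { [C → - A P .] }  — reduce
  I8: { [A → d .], [C → . - A A], [C → . - A P], [C → . -], [P → . d C], [P → . d P -], [P → d . C], [P → d . P -] }  — shift, reduce
  I9: { [P → d C .] }  — reduce
  I10: { [P → d P . -] }  — shift
  I11: { [C → . - A A], [C → . - A P], [C → . -], [P → . d C], [P → . d P -], [P → d . C], [P → d . P -] }  — shift
  I12: { [P → d P - .] }  — reduce

Conflict in state I1:
  Shift-reduce conflict between [C → - .] and [A → . -]
So the grammar is NOT LR(0).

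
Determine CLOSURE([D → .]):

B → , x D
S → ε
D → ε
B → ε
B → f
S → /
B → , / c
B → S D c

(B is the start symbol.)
To compute CLOSURE, for each item [A → α.Bβ] where B is a non-terminal, add [B → .γ] for all productions B → γ; repeat for the newly added items until nothing changes.

Start with: [D → .]
The dot is at the end, so nothing is added.

CLOSURE = { [D → .] }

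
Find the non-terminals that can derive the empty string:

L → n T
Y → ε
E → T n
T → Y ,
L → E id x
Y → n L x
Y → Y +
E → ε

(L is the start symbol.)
{ 'E', 'Y' }

ε-productions: Y → ε, E → ε
So Y, E are immediately nullable.
No further non-terminal can be added: every production for the remaining non-terminals contains a terminal or a non-nullable non-terminal.
Nullable = { 'E', 'Y' }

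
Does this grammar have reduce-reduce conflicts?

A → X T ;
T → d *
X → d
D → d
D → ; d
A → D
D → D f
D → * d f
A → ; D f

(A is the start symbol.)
A reduce-reduce conflict occurs when an LR(0) state has two complete items [A → α .] and [B → β .] — both call for a reduction, and with no lookahead the parser cannot choose between them.

Augment with A' → A and build the canonical LR(0) collection (I0 = CLOSURE({[A' → . A]}), then GOTO on every symbol after a dot until no new states appear). It has 19 states:
  I0: { [A → . ; D f], [A → . D], [A → . X T ;], [A' → . A], [D → . * d f], [D → . ; d], [D → . D f], [D → . d], [X → . d] }  — shift
  I1: { [D → * . d f] }  — shift
  I2: { [A → ; . D f], [D → . * d f], [D → . ; d], [D → . D f], [D → . d], [D → ; . d] }  — shift
  I3: { [A' → A .] }  — accept
  I4: { [A → D .], [D → D . f] }  — shift, reduce
  I5: { [A → X . T ;], [T → . d *] }  — shift
  I6: { [D → d .], [X → d .] }  — 2 reduces
  I7: { [A → X T . ;] }  — shift
  I8: { [T → d . *] }  — shift
  I9: { [T → d * .] }  — reduce
  I10: { [A → X T ; .] }  — reduce
  I11: { [D → D f .] }  — reduce
  I12: { [D → ; . d] }  — shift
  I13: { [A → ; D . f], [D → D . f] }  — shift
  I14: { [D → ; d .], [D → d .] }  — 2 reduces
  I15: { [A → ; D f .], [D → D f .] }  — 2 reduces
  I16: { [D → ; d .] }  — reduce
  I17: { [D → * d . f] }  — shift
  I18: { [D → * d f .] }  — reduce

I6 contains complete items [D → d .], [X → d .] — reduce-reduce conflict.
I14 contains complete items [D → ; d .], [D → d .] — reduce-reduce conflict.
I15 contains complete items [A → ; D f .], [D → D f .] — reduce-reduce conflict.

Answer: Yes — I6: [D → d .] vs [X → d .]; I14: [D → ; d .] vs [D → d .]; I15: [A → ; D f .] vs [D → D f .]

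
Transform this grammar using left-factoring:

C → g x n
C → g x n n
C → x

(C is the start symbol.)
Left-factoring transforms A → αβ₁ | αβ₂ into A → αA' and A' → β₁ | β₂
(α is the longest common prefix among the alternatives). Repeat until
no nonterminal has two alternatives with a common prefix.

Round 1: C has alternatives sharing prefix 'g x n'. Introduce C': C → g x n C'
  Add: C' → ε
  Add: C' → n

No remaining common prefixes — done.

Resulting grammar:
C → g x n C'
C' → ε
C' → n
C → x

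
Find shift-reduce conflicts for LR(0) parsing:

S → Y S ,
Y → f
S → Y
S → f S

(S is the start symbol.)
Augment with S' → S and build the canonical LR(0) collection (I0 = CLOSURE({[S' → . S]}), then GOTO on every symbol after a dot until no new states appear). It has 7 states:
  I0: { [S → . Y S ,], [S → . Y], [S → . f S], [S' → . S], [Y → . f] }  — shift
  I1: { [S' → S .] }  — accept
  I2: { [S → . Y S ,], [S → . Y], [S → . f S], [S → Y . S ,], [S → Y .], [Y → . f] }  — shift, reduce
  I3: { [S → . Y S ,], [S → . Y], [S → . f S], [S → f . S], [Y → . f], [Y → f .] }  — shift, reduce
  I4: { [S → f S .] }  — reduce
  I5: { [S → Y S . ,] }  — shift
  I6: { [S → Y S , .] }  — reduce

I2 contains reduce item [S → Y .] and shift items [S → . f S], [Y → . f] — shift-reduce conflict.
I3 contains reduce item [Y → f .] and shift items [S → . f S], [Y → . f] — shift-reduce conflict.

Answer: Yes — I2: [S → Y .] vs [S → . f S]; I3: [Y → f .] vs [S → . f S]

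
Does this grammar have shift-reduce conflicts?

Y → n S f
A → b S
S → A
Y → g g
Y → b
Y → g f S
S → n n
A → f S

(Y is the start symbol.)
No shift-reduce conflicts

Augment with Y' → Y and build the canonical LR(0) collection (I0 = CLOSURE({[Y' → . Y]}), then GOTO on every symbol after a dot until no new states appear). It has 17 states:
  I0: { [Y → . b], [Y → . g f S], [Y → . g g], [Y → . n S f], [Y' → . Y] }  — shift
  I1: { [Y' → Y .] }  — accept
  I2: { [Y → b .] }  — reduce
  I3: { [Y → g . f S], [Y → g . g] }  — shift
  I4: { [A → . b S], [A → . f S], [S → . A], [S → . n n], [Y → n . S f] }  — shift
  I5: { [S → A .] }  — reduce
  I6: { [Y → n S . f] }  — shift
  I7: { [A → . b S], [A → . f S], [A → b . S], [S → . A], [S → . n n] }  — shift
  I8: { [A → . b S], [A → . f S], [A → f . S], [S → . A], [S → . n n] }  — shift
  I9: { [S → n . n] }  — shift
  I10: { [S → n n .] }  — reduce
  I11: { [A → f S .] }  — reduce
  I12: { [A → b S .] }  — reduce
  I13: { [Y → n S f .] }  — reduce
  I14: { [A → . b S], [A → . f S], [S → . A], [S → . n n], [Y → g f . S] }  — shift
  I15: { [Y → g g .] }  — reduce
  I16: { [Y → g f S .] }  — reduce

No state contains both a complete item and a shift item.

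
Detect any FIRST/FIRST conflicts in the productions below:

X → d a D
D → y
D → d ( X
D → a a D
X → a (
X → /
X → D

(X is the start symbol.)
FIRST sets of the non-terminals at (or reachable through a nullable prefix from) the front of some alternative:
  FIRST(D) = { 'a', 'd', 'y' }

Productions for X:
  X → d a D: FIRST = { 'd' }
  X → a (: FIRST = { 'a' }
  X → /: FIRST = { '/' }
  X → D: FIRST = { 'a', 'd', 'y' }
Productions for D:
  D → y: FIRST = { 'y' }
  D → d ( X: FIRST = { 'd' }
  D → a a D: FIRST = { 'a' }

Conflict for X: X → d a D and X → D
  Overlap: { 'd' }
Conflict for X: X → a ( and X → D
  Overlap: { 'a' }

Answer: Yes. X → d a D / X → D on { 'd' }; X → a '(' / X → D on { 'a' }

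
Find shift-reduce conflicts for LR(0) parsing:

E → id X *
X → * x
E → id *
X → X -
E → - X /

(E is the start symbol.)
A shift-reduce conflict occurs when an LR(0) state has both:
  - a complete (reduce) item [A → α .] (dot at the end), and
  - a shift item [B → β . c γ] (dot before a terminal).

Augment with E' → E and build the canonical LR(0) collection (I0 = CLOSURE({[E' → . E]}), then GOTO on every symbol after a dot until no new states appear). It has 12 states:
  I0: { [E → . - X /], [E → . id *], [E → . id X *], [E' → . E] }  — shift
  I1: { [E → - . X /], [X → . * x], [X → . X -] }  — shift
  I2: { [E' → E .] }  — accept
  I3: { [E → id . *], [E → id . X *], [X → . * x], [X → . X -] }  — shift
  I4: { [E → id * .], [X → * . x] }  — shift, reduce
  I5: { [E → id X . *], [X → X . -] }  — shift
  I6: { [E → id X * .] }  — reduce
  I7: { [X → X - .] }  — reduce
  I8: { [X → * x .] }  — reduce
  I9: { [X → * . x] }  — shift
  I10: { [E → - X . /], [X → X . -] }  — shift
  I11: { [E → - X / .] }  — reduce

I4 contains reduce item [E → id * .] and shift item [X → * . x] — shift-reduce conflict.

Answer: Yes — I4: [E → id * .] vs [X → * . x]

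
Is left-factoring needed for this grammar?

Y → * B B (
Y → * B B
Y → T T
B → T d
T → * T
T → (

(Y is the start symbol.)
Yes, Y has productions with common prefix '* B B'

Left-factoring is needed when two productions for the same non-terminal
share a common prefix on the right-hand side.

Productions for Y:
  Y → * B B (
  Y → * B B
  Y → T T
Productions for T:
  T → * T
  T → (

Found common prefix '* B B' in productions for Y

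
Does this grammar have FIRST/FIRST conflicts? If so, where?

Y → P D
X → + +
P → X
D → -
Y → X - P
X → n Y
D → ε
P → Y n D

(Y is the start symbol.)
A FIRST/FIRST conflict occurs when two productions N → α and N → β for the same non-terminal have FIRST(α) ∩ FIRST(β) ≠ ∅ (with ε ∈ FIRST of a nullable right-hand side, so two nullable alternatives also conflict).

FIRST sets of the non-terminals at (or reachable through a nullable prefix from) the front of some alternative:
  FIRST(P) = { '+', 'n' }
  FIRST(X) = { '+', 'n' }
  FIRST(Y) = { '+', 'n' }

Productions for Y:
  Y → P D: FIRST = { '+', 'n' }
  Y → X - P: FIRST = { '+', 'n' }
Productions for X:
  X → + +: FIRST = { '+' }
  X → n Y: FIRST = { 'n' }
Productions for P:
  P → X: FIRST = { '+', 'n' }
  P → Y n D: FIRST = { '+', 'n' }
Productions for D:
  D → -: FIRST = { '-' }
  D → ε: FIRST = { ε }

Conflict for Y: Y → P D and Y → X - P
  Overlap: { '+', 'n' }
Conflict for P: P → X and P → Y n D
  Overlap: { '+', 'n' }

Answer: Yes. Y → P D / Y → X '-' P on { '+', 'n' }; P → X / P → Y n D on { '+', 'n' }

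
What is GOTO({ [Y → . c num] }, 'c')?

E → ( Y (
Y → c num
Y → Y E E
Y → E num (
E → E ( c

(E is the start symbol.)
GOTO(I, 'c') = CLOSURE({ [A → αX.β] : [A → α.Xβ] ∈ I, X = 'c' })

Items with dot before 'c', with the dot advanced:
  [Y → . c num] → [Y → c . num]
Closure adds nothing (no advanced item has the dot before a non-terminal).

GOTO = { [Y → c . num] }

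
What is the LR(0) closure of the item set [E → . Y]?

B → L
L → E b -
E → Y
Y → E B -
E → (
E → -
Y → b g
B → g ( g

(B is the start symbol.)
Start with: [E → . Y]
  [E → . Y] has the dot before Y: add [Y → . E B -], [Y → . b g]
  [Y → . E B -] has the dot before E: add [E → . (], [E → . -]
No further items can be added.

CLOSURE = { [E → . (], [E → . -], [E → . Y], [Y → . E B -], [Y → . b g] }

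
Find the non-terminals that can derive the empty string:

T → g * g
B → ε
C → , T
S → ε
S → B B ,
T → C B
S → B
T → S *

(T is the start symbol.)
{ 'B', 'S' }

ε-productions: B → ε, S → ε
So B, S are immediately nullable.
No further non-terminal can be added: every production for the remaining non-terminals contains a terminal or a non-nullable non-terminal.
Nullable = { 'B', 'S' }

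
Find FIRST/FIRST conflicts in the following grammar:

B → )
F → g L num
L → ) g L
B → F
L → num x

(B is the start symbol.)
FIRST sets of the non-terminals at (or reachable through a nullable prefix from) the front of some alternative:
  FIRST(F) = { 'g' }

Productions for B:
  B → ): FIRST = { ')' }
  B → F: FIRST = { 'g' }
Productions for L:
  L → ) g L: FIRST = { ')' }
  L → num x: FIRST = { 'num' }
F has only one production, so no FIRST/FIRST conflict is possible there.

All alternatives of each non-terminal have pairwise disjoint FIRST sets.

Answer: No FIRST/FIRST conflicts.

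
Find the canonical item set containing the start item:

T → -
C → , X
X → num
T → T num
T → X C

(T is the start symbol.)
{ [T → . -], [T → . T num], [T → . X C], [T' → . T], [X → . num] }

First, augment the grammar with T' → T
I₀ = CLOSURE({ [T' → . T] }):
  [T' → . T] has the dot before T: add [T → . -], [T → . T num], [T → . X C]
  [T → . X C] has the dot before X: add [X → . num]
No further items can be added.

I₀ = { [T → . -], [T → . T num], [T → . X C], [T' → . T], [X → . num] }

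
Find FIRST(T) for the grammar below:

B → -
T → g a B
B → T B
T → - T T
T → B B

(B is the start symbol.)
To compute FIRST(T), examine every production with T on the left-hand side, reading each right-hand side left to right until a non-nullable symbol is reached.

FIRST sets of the other non-terminals involved (by the same procedure, iterated to a fixed point):
  FIRST(B) = { '-', 'g' }

From T → g a B:
  - g is a terminal: add 'g' and stop
From T → - T T:
  - '-' is a terminal: add '-' and stop
From T → B B:
  - B is a non-terminal: add FIRST(B) \ {ε} = { '-', 'g' }
    B is not nullable, so stop

Collecting: FIRST(T) = { '-', 'g' }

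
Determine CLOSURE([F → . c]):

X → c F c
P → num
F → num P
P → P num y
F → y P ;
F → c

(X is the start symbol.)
{ [F → . c] }

Start with: [F → . c]
The dot precedes the terminal c, so nothing is added.

CLOSURE = { [F → . c] }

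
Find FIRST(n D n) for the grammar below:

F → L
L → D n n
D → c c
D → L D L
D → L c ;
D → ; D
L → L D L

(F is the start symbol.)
{ 'n' }

To compute FIRST(n D n), process the symbols left to right:
Symbol n is a terminal. Add 'n' and stop.
FIRST(n D n) = { 'n' }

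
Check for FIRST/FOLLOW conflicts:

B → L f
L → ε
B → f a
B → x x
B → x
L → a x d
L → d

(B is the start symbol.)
Nullable non-terminals: L.

L: nullable alternative(s) L → ε; FOLLOW(L) = { 'f' }
  L → ε: FIRST \ {ε} = { } — this is the only nullable alternative, skip
  L → a x d: FIRST \ {ε} = { 'a' } — disjoint from FOLLOW(L)
  L → d: FIRST \ {ε} = { 'd' } — disjoint from FOLLOW(L)

B has no nullable alternative, so no FIRST/FOLLOW check is needed there.

No FIRST/FOLLOW conflicts found.

Answer: No FIRST/FOLLOW conflicts.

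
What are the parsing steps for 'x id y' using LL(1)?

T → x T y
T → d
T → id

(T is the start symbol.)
LL(1) parsing maintains a stack (initially the start symbol over $) and the input. At each step: if the stack top is a terminal, match it against the current input token; if it is a non-terminal N, replace it with the RHS of M[N, lookahead] (the unique production whose predict set contains the lookahead).

Stack is shown with the top on the left.

Stack    Input     Action
-------------------------
T $      x id y $  output T → x T y
x T y $  x id y $  match 'x'
T y $    id y $    output T → id
id y $   id y $    match 'id'
y $      y $       match 'y'
$        $         accept

The string is accepted.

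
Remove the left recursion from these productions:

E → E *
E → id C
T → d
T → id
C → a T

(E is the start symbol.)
E → id C E'
E' → * E'
E' → ε
T → d
T → id
C → a T

E is directly left-recursive. The standard transformation for
  A → A α₁ | ... | A α_m | β₁ | ... | β_n
is
  A  → β₁ A' | ... | β_n A'
  A' → α₁ A' | ... | α_m A' | ε

E → id C becomes E → id C E'
E → E * becomes E' → * E'
Add E' → ε

Productions for other non-terminals are unchanged:
  T → d
  T → id
  C → a T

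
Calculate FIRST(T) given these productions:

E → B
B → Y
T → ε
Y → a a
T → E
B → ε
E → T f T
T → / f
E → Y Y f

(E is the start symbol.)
{ '/', 'a', 'f', ε }

FIRST sets of the other non-terminals involved (by the same procedure, iterated to a fixed point):
  FIRST(E) = { '/', 'a', 'f', ε }

From T → ε:
  - ε-production, so ε ∈ FIRST(T)
From T → E:
  - E is a non-terminal: add FIRST(E) \ {ε} = { '/', 'a', 'f' }
    E is nullable and nothing follows, so the whole right-hand side can vanish: ε ∈ FIRST(T)
From T → / f:
  - '/' is a terminal: add '/' and stop

Collecting: FIRST(T) = { '/', 'a', 'f', ε }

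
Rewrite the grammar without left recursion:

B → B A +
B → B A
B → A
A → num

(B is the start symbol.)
B → A B'
B' → A + B'
B' → A B'
B' → ε
A → num

B is directly left-recursive. The standard transformation for
  A → A α₁ | ... | A α_m | β₁ | ... | β_n
is
  A  → β₁ A' | ... | β_n A'
  A' → α₁ A' | ... | α_m A' | ε

B → A becomes B → A B'
B → B A + becomes B' → A + B'
B → B A becomes B' → A B'
Add B' → ε

Productions for other non-terminals are unchanged:
  A → num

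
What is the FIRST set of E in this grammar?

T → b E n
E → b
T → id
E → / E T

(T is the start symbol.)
From E → b:
  - b is a terminal: add 'b' and stop
From E → / E T:
  - '/' is a terminal: add '/' and stop

Collecting: FIRST(E) = { '/', 'b' }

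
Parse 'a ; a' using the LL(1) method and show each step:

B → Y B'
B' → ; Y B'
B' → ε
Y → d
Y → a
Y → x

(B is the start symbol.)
LL(1) parsing maintains a stack (initially the start symbol over $) and the input. At each step: if the stack top is a terminal, match it against the current input token; if it is a non-terminal N, replace it with the RHS of M[N, lookahead] (the unique production whose predict set contains the lookahead).

Stack is shown with the top on the left.

Stack     Input    Action
-------------------------
B $       a ; a $  output B → Y B'
Y B' $    a ; a $  output Y → a
a B' $    a ; a $  match 'a'
B' $      ; a $    output B' → ; Y B'
; Y B' $  ; a $    match ';'
Y B' $    a $      output Y → a
a B' $    a $      match 'a'
B' $      $        output B' → ε
$         $        accept

The string is accepted.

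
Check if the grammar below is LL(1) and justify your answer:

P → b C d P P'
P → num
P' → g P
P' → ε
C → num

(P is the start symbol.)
No. Predict set conflict for P': { 'g' }

A grammar is LL(1) if for each non-terminal N with multiple productions, the predict sets of those productions are pairwise disjoint, where PREDICT(N → α) = (FIRST(α) \ {ε}) ∪ (FOLLOW(N) if α ⇒* ε).

Relevant sets:
  FOLLOW(P') = { $, 'g' }

For P:
  PREDICT(P → b C d P P') = { 'b' }
  PREDICT(P → num) = { 'num' }
For P':
  PREDICT(P' → g P) = { 'g' }
  PREDICT(P' → ε) = { $, 'g' }
C has a single production, so nothing to check there.

Conflict found: Predict set conflict for P': { 'g' }
The grammar is NOT LL(1).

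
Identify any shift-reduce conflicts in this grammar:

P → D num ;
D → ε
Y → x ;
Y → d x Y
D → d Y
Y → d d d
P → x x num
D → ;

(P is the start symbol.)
A shift-reduce conflict occurs when an LR(0) state has both:
  - a complete (reduce) item [A → α .] (dot at the end), and
  - a shift item [B → β . c γ] (dot before a terminal).

Augment with P' → P and build the canonical LR(0) collection (I0 = CLOSURE({[P' → . P]}), then GOTO on every symbol after a dot until no new states appear). It has 18 states:
  I0: { [D → . ;], [D → . d Y], [D → .], [P → . D num ;], [P → . x x num], [P' → . P] }  — shift, reduce
  I1: { [D → ; .] }  — reduce
  I2: { [P → D . num ;] }  — shift
  I3: { [P' → P .] }  — accept
  I4: { [D → d . Y], [Y → . d d d], [Y → . d x Y], [Y → . x ;] }  — shift
  I5: { [P → x . x num] }  — shift
  I6: { [P → x x . num] }  — shift
  I7: { [P → x x num .] }  — reduce
  I8: { [D → d Y .] }  — reduce
  I9: { [Y → d . d d], [Y → d . x Y] }  — shift
  I10: { [Y → x . ;] }  — shift
  I11: { [Y → x ; .] }  — reduce
  I12: { [Y → d d . d] }  — shift
  I13: { [Y → . d d d], [Y → . d x Y], [Y → . x ;], [Y → d x . Y] }  — shift
  I14: { [Y → d x Y .] }  — reduce
  I15: { [Y → d d d .] }  — reduce
  I16: { [P → D num . ;] }  — shift
  I17: { [P → D num ; .] }  — reduce

I0 contains reduce item [D → .] and shift items [D → . ;], [D → . d Y], [P → . x x num] — shift-reduce conflict.

Answer: Yes — I0: [D → .] vs [D → . ;]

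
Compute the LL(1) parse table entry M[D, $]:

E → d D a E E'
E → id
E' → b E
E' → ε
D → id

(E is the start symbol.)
Empty (error entry)

To find M[D, $], we find productions for D where $ is in the predict set (PREDICT(N → α) = (FIRST(α) \ {ε}) ∪ (FOLLOW(N) if α ⇒* ε)).

D → id: PREDICT = { 'id' }

M[D, $] is empty (no production applies)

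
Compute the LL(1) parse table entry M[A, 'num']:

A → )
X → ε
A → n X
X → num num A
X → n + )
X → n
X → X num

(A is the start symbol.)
Empty (error entry)

To find M[A, 'num'], we find productions for A where 'num' is in the predict set (PREDICT(N → α) = (FIRST(α) \ {ε}) ∪ (FOLLOW(N) if α ⇒* ε)).

A → ): PREDICT = { ')' }
A → n X: PREDICT = { 'n' }

M[A, 'num'] is empty (no production applies)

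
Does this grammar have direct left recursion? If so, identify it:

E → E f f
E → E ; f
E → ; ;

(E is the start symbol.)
E → E f f: LEFT RECURSIVE (starts with E)
E → E ; f: LEFT RECURSIVE (starts with E)
E → ; ;: starts with ';'

The grammar has direct left recursion on: E.

Answer: Yes, E is left-recursive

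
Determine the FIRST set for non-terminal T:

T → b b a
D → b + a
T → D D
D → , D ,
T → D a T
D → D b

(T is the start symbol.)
To compute FIRST(T), examine every production with T on the left-hand side, reading each right-hand side left to right until a non-nullable symbol is reached.

FIRST sets of the other non-terminals involved (by the same procedure, iterated to a fixed point):
  FIRST(D) = { ',', 'b' }

From T → b b a:
  - b is a terminal: add 'b' and stop
From T → D D:
  - D is a non-terminal: add FIRST(D) \ {ε} = { ',', 'b' }
    D is not nullable, so stop
From T → D a T:
  - D is a non-terminal: add FIRST(D) \ {ε} = { ',', 'b' }
    D is not nullable, so stop

Collecting: FIRST(T) = { ',', 'b' }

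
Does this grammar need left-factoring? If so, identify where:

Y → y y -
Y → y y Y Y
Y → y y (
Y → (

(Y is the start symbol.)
Left-factoring is needed when two productions for the same non-terminal
share a common prefix on the right-hand side.

Productions for Y:
  Y → y y -
  Y → y y Y Y
  Y → y y (
  Y → (

Found common prefix 'y y' in productions for Y

Answer: Yes, Y has productions with common prefix 'y y'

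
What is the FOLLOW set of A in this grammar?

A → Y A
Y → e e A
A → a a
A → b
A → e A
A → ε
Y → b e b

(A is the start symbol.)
{ $, 'a', 'b', 'e' }

To compute FOLLOW(A), find every occurrence of A on a right-hand side N → α A β: add FIRST(β) \ {ε}, and if β is empty or nullable also add FOLLOW(N). Iterate to a fixed point.

A is the start symbol, so $ ∈ FOLLOW(A).
In A → Y A: A is at the end; this adds FOLLOW(A) to itself — nothing new
In Y → e e A: A is at the end, add FOLLOW(Y)
In A → e A: A is at the end; this adds FOLLOW(A) to itself — nothing new

The FOLLOW sets referred to above (computed the same way, to a fixed point):
  FOLLOW(Y) = { $, 'a', 'b', 'e' }

Taking the union: FOLLOW(A) = { $, 'a', 'b', 'e' }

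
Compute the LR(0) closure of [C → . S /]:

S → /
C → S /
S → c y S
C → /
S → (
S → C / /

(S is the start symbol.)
{ [C → . /], [C → . S /], [S → . (], [S → . /], [S → . C / /], [S → . c y S] }

Start with: [C → . S /]
  [C → . S /] has the dot before S: add [S → . /], [S → . c y S], [S → . (], [S → . C / /]
  [S → . C / /] has the dot before C: add [C → . /]
No further items can be added.

CLOSURE = { [C → . /], [C → . S /], [S → . (], [S → . /], [S → . C / /], [S → . c y S] }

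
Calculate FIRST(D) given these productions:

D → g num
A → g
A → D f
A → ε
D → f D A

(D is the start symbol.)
{ 'f', 'g' }

To compute FIRST(D), examine every production with D on the left-hand side, reading each right-hand side left to right until a non-nullable symbol is reached.

From D → g num:
  - g is a terminal: add 'g' and stop
From D → f D A:
  - f is a terminal: add 'f' and stop

Collecting: FIRST(D) = { 'f', 'g' }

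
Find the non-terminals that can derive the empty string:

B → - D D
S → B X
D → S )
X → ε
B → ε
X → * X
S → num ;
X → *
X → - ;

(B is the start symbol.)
A non-terminal is nullable if it can derive ε (the empty string): either it has an ε-production, or it has a production whose right-hand side consists entirely of nullable non-terminals.

ε-productions: X → ε, B → ε
So X, B are immediately nullable.
S → B X: every symbol on the right is nullable, so S is nullable too.
No further non-terminal can be added: every production for the remaining non-terminals contains a terminal or a non-nullable non-terminal.
Nullable = { 'B', 'S', 'X' }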